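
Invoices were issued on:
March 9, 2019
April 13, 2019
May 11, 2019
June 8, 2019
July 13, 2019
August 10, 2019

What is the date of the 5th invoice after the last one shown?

January 11, 2020

All dates are Saturdays, 35, 28, 28, 35, 28 days apart.
Specifically, the 2nd Saturday of each month.
September 2019 — 2nd Saturday is September 14, 2019.
2nd Saturday of October 2019: October 12, 2019.
2nd Saturday of November 2019: November 9, 2019.
December 2019 — 2nd Saturday is December 14, 2019.
2nd Saturday of January 2020: January 11, 2020.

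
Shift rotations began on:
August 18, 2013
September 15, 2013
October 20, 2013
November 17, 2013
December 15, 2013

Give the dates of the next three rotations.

January 19, 2014; February 16, 2014; March 16, 2014

All dates are Sundays, 28, 35, 28, 28 days apart.
Specifically, the 3rd Sunday of each month.
January 2014 — 3rd Sunday is January 19, 2014.
February 2014 — 3rd Sunday is February 16, 2014.
3rd Sunday of March 2014: March 16, 2014.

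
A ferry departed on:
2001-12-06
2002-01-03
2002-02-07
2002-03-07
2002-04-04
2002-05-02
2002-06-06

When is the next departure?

Gaps: 28, 35, 28, 28, 28, 35 days — a mix of 28 and 35. Every date is a Thursday.
Each is the 1st Thursday of its month.
July 2002 — 1st Thursday is 2002-07-04.

2002-07-04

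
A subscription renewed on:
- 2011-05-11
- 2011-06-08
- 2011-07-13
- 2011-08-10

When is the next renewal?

These are Wednesdays at 28- or 35-day spacing (28, 35, 28).
The pattern: 2nd Wednesday of the month.
September 2011 — 2nd Wednesday is 2011-09-14.

2011-09-14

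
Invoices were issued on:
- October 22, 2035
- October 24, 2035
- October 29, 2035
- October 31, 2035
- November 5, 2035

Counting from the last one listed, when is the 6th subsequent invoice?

November 26, 2035

Gaps: 2, 5, 2, 5 days — not constant, but cyclic with period 2.
The events fall on every Monday and Wednesday.
Next Wednesday: November 7, 2035.
The following Monday is November 12, 2035.
The following Wednesday is November 14, 2035.
The following Monday is November 19, 2035.
Next Wednesday: November 21, 2035.
Next Monday: November 26, 2035.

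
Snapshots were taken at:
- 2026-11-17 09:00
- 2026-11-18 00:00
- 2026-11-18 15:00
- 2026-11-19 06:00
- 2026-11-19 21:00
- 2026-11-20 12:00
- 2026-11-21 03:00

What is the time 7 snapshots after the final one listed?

The interval is a steady 15 hours (15, 15, 15, 15, 15, 15).
2026-11-21 03:00 + 15 h = 2026-11-21 18:00.
2026-11-21 18:00 + 15 h = 2026-11-22 09:00.
2026-11-22 09:00 + 15 h = 2026-11-23 00:00.
2026-11-23 00:00 + 15 h = 2026-11-23 15:00.
2026-11-23 15:00 + 15 h = 2026-11-24 06:00.
2026-11-24 06:00 + 15 h = 2026-11-24 21:00.
2026-11-24 21:00 + 15 h = 2026-11-25 12:00.

2026-11-25 12:00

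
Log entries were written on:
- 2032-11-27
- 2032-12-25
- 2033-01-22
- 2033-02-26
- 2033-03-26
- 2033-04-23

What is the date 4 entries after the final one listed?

2033-08-27

All dates are Saturdays, 28, 28, 35, 28, 28 days apart.
Specifically, the 4th Saturday of each month.
May 2033 — 4th Saturday is 2033-05-28.
June 2033 — 4th Saturday is 2033-06-25.
4th Saturday of July 2033: 2033-07-23.
August 2033 — 4th Saturday is 2033-08-27.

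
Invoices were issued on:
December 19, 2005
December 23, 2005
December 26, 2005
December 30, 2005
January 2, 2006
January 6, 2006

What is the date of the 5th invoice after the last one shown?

Every event lands on a Monday or Friday (gaps cycle 4, 3, 4, 3, 4).
So the schedule is: every Monday and Friday.
The following Monday is January 9, 2006.
Next Friday: January 13, 2006.
The following Monday is January 16, 2006.
The following Friday is January 20, 2006.
Next Monday: January 23, 2006.

January 23, 2006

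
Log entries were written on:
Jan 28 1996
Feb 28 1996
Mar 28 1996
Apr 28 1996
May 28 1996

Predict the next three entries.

The day-of-month is always 28 (31, 29, 31, 30 days between events).
So this recurs on the 28th of each month.
June 1996: Jun 28 1996.
Next: July 1996 → Jul 28 1996.
August 1996: Aug 28 1996.

Jun 28 1996, Jul 28 1996, Aug 28 1996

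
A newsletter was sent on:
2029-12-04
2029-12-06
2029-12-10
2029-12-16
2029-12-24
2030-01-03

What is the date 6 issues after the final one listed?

2030-04-15

Intervals are 2, 4, 6, 8, 10 days — an arithmetic progression with common difference 2.
Next gap: 12 days. 2030-01-03 + 12 days = 2030-01-15.
Next gap: 14 days. 2030-01-15 + 14 days = 2030-01-29.
Next gap: 16 days. 2030-01-29 + 16 days = 2030-02-14.
Next gap: 18 days. 2030-02-14 + 18 days = 2030-03-04.
Next gap: 20 days. 2030-03-04 + 20 days = 2030-03-24.
Next gap: 22 days. 2030-03-24 + 22 days = 2030-04-15.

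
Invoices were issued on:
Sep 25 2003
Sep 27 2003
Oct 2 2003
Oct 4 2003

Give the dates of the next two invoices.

Every event lands on a Thursday or Saturday (gaps cycle 2, 5, 2).
So the schedule is: every Thursday and Saturday.
Next Thursday: Oct 9 2003.
Next Saturday: Oct 11 2003.

Oct 9 2003, Oct 11 2003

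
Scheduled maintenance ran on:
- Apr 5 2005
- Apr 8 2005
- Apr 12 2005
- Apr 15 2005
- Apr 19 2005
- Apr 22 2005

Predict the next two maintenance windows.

Apr 26 2005, Apr 29 2005

Every event lands on a Tuesday or Friday (gaps cycle 3, 4, 3, 4, 3).
So the schedule is: every Tuesday and Friday.
Next Tuesday: Apr 26 2005.
Next Friday: Apr 29 2005.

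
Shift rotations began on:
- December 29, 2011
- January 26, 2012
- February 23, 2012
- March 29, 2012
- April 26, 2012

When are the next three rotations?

These are Thursdays with 28, 28, 35, 28-day gaps.
Each is the final Thursday of its month — December 29, 2011 is past the 28th, so '4th Thursday' doesn't fit.
Last Thursday of May 2012: May 31, 2012.
June 2012 ends with Thursday June 28, 2012.
Last Thursday of July 2012: July 26, 2012.

May 31, 2012; June 28, 2012; July 26, 2012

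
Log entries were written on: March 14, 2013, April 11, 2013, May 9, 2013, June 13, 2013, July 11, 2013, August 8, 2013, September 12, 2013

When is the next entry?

All dates are Thursdays, 28, 28, 35, 28, 28, 35 days apart.
Specifically, the 2nd Thursday of each month.
2nd Thursday of October 2013: October 10, 2013.

October 10, 2013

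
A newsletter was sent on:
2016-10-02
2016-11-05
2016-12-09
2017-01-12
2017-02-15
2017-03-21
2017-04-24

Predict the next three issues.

Every event comes 34 days after the last (34, 34, 34, 34, 34, 34).
2017-04-24 + 34 days = 2017-05-28.
2017-05-28 + 34 days = 2017-07-01.
2017-07-01 + 34 days = 2017-08-04.

2017-05-28, 2017-07-01, 2017-08-04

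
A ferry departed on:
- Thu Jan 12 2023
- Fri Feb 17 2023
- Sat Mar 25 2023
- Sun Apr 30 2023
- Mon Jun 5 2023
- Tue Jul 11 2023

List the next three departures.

Every event comes 36 days after the last (36, 36, 36, 36, 36).
Tue Jul 11 2023 + 36 days = Wed Aug 16 2023.
Wed Aug 16 2023 + 36 days = Thu Sep 21 2023.
Thu Sep 21 2023 + 36 days = Fri Oct 27 2023.

Wed Aug 16 2023, Thu Sep 21 2023, Fri Oct 27 2023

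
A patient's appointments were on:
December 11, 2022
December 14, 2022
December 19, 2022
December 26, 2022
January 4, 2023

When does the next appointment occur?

January 15, 2023

Gaps: 3, 5, 7, 9 days — each gap is 2 larger than the previous one.
Next gap: 11 days. January 4, 2023 + 11 days = January 15, 2023.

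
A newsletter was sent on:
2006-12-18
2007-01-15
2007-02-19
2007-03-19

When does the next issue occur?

These are Mondays at 28- or 35-day spacing (28, 35, 28).
The pattern: 3rd Monday of the month.
3rd Monday of April 2007: 2007-04-16.

2007-04-16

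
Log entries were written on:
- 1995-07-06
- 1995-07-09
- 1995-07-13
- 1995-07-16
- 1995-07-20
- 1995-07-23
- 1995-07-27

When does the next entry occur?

1995-07-30

The gap pattern 3, 4, 3, 4, 3, 4 repeats every 2 events.
These are the Thursdays and Sundays of each week.
Next Sunday: 1995-07-30.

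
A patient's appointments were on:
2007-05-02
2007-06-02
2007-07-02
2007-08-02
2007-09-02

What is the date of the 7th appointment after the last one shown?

The day-of-month is always 2 (31, 30, 31, 31 days between events).
So this recurs on the 2nd of each month.
October 2007: 2007-10-02.
Next: November 2007 → 2007-11-02.
December 2007: 2007-12-02.
Next: January 2008 → 2008-01-02.
Next: February 2008 → 2008-02-02.
March 2008: 2008-03-02.
Next: April 2008 → 2008-04-02.

2008-04-02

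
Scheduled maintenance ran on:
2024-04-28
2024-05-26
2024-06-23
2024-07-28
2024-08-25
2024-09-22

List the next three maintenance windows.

These are Sundays at 28- or 35-day spacing (28, 28, 35, 28, 28).
The pattern: 4th Sunday of the month.
4th Sunday of October 2024: 2024-10-27.
November 2024 — 4th Sunday is 2024-11-24.
4th Sunday of December 2024: 2024-12-22.

2024-10-27, 2024-11-24, 2024-12-22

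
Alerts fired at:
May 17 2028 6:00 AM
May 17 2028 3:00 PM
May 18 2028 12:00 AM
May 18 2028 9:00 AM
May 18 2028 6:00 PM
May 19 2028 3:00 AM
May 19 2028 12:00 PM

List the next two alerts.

Spacing: 9, 9, 9, 9, 9, 9 h — constant 9 h.
May 19 2028 12:00 PM + 9 h = May 19 2028 9:00 PM.
May 19 2028 9:00 PM + 9 h = May 20 2028 6:00 AM.

May 19 2028 9:00 PM, May 20 2028 6:00 AM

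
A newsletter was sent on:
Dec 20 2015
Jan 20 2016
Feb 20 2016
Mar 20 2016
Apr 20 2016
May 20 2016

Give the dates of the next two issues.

Jun 20 2016, Jul 20 2016

Each date is the 20th; the gaps (31, 31, 29, 31, 30) track the month lengths.
The rule is the 20th of each month.
June 2016: Jun 20 2016.
July 2016: Jul 20 2016.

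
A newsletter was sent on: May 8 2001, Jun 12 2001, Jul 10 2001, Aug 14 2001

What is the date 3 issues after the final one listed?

Gaps: 35, 28, 35 days — a mix of 28 and 35. Every date is a Tuesday.
Each is the 2nd Tuesday of its month.
September 2001 — 2nd Tuesday is Sep 11 2001.
2nd Tuesday of October 2001: Oct 9 2001.
November 2001 — 2nd Tuesday is Nov 13 2001.

Nov 13 2001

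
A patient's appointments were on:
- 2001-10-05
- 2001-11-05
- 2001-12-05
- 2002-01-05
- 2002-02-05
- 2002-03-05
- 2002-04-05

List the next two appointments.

2002-05-05, 2002-06-05

Gaps: 31, 30, 31, 31, 28, 31 days — not constant. Every event is on the 5th of the month.
Pattern: the 5th of each month.
Next: May 2002 → 2002-05-05.
June 2002: 2002-06-05.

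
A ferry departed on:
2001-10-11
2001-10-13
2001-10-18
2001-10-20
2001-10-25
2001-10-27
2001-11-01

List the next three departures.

2001-11-03, 2001-11-08, 2001-11-10

Gaps: 2, 5, 2, 5, 2, 5 days — not constant, but cyclic with period 2.
The events fall on every Thursday and Saturday.
Next Saturday: 2001-11-03.
Next Thursday: 2001-11-08.
Next Saturday: 2001-11-10.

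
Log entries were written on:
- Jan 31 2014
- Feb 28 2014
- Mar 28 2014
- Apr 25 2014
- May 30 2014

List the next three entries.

Jun 27 2014, Jul 25 2014, Aug 29 2014

All Fridays; the gaps (28, 28, 28, 35) vary with month length.
This is the last Friday of each month.
Last Friday of June 2014: Jun 27 2014.
Last Friday of July 2014: Jul 25 2014.
August 2014 ends with Friday Aug 29 2014.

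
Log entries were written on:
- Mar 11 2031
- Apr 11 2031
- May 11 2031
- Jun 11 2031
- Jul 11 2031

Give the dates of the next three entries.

Aug 11 2031, Sep 11 2031, Oct 11 2031

Gaps: 31, 30, 31, 30 days — not constant. Every event is on the 11th of the month.
Pattern: the 11th of each month.
Next: August 2031 → Aug 11 2031.
Next: September 2031 → Sep 11 2031.
October 2031: Oct 11 2031.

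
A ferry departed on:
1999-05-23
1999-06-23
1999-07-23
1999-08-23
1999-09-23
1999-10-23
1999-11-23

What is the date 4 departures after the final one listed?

2000-03-23

The day-of-month is always 23 (31, 30, 31, 31, 30, 31 days between events).
So this recurs on the 23rd of each month.
Next: December 1999 → 1999-12-23.
January 2000: 2000-01-23.
February 2000: 2000-02-23.
Next: March 2000 → 2000-03-23.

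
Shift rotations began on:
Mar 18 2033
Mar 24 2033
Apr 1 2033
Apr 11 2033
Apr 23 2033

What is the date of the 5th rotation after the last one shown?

Intervals are 6, 8, 10, 12 days — an arithmetic progression with common difference 2.
Next gap: 14 days. Apr 23 2033 + 14 days = May 7 2033.
Next gap: 16 days. May 7 2033 + 16 days = May 23 2033.
Next gap: 18 days. May 23 2033 + 18 days = Jun 10 2033.
Next gap: 20 days. Jun 10 2033 + 20 days = Jun 30 2033.
Next gap: 22 days. Jun 30 2033 + 22 days = Jul 22 2033.

Jul 22 2033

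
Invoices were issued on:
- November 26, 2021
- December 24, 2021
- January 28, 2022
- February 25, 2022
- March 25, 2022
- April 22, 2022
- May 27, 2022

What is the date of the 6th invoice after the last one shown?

November 25, 2022

Gaps: 28, 35, 28, 28, 28, 35 days — a mix of 28 and 35. Every date is a Friday.
Each is the 4th Friday of its month.
June 2022 — 4th Friday is June 24, 2022.
4th Friday of July 2022: July 22, 2022.
August 2022 — 4th Friday is August 26, 2022.
September 2022 — 4th Friday is September 23, 2022.
4th Friday of October 2022: October 28, 2022.
4th Friday of November 2022: November 25, 2022.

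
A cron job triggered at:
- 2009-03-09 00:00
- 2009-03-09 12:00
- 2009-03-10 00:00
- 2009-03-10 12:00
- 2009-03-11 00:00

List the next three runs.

2009-03-11 12:00, 2009-03-12 00:00, 2009-03-12 12:00

Gaps: 12, 12, 12, 12 hours — each event is 12 hours after the previous one.
2009-03-11 00:00 + 12 h = 2009-03-11 12:00.
2009-03-11 12:00 + 12 h = 2009-03-12 00:00.
2009-03-12 00:00 + 12 h = 2009-03-12 12:00.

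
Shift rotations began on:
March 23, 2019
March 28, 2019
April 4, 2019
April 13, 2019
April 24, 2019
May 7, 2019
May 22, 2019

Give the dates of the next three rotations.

June 8, 2019; June 27, 2019; July 18, 2019

The spacing grows by 2 each time: 5, 7, 9, 11, 13, 15 days.
Next gap: 17 days. May 22, 2019 + 17 days = June 8, 2019.
Next gap: 19 days. June 8, 2019 + 19 days = June 27, 2019.
Next gap: 21 days. June 27, 2019 + 21 days = July 18, 2019.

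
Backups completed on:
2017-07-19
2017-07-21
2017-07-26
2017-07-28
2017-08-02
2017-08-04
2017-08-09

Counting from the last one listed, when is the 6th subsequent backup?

2017-08-30

Every event lands on a Wednesday or Friday (gaps cycle 2, 5, 2, 5, 2, 5).
So the schedule is: every Wednesday and Friday.
Next Friday: 2017-08-11.
Next Wednesday: 2017-08-16.
Next Friday: 2017-08-18.
Next Wednesday: 2017-08-23.
The following Friday is 2017-08-25.
Next Wednesday: 2017-08-30.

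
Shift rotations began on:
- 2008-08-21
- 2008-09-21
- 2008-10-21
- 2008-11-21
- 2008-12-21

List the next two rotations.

Gaps: 31, 30, 31, 30 days — not constant. Every event is on the 21st of the month.
Pattern: the 21st of each month.
January 2009: 2009-01-21.
February 2009: 2009-02-21.

2009-01-21, 2009-02-21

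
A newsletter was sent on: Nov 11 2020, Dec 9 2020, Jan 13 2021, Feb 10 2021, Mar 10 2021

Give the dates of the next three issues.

These are Wednesdays at 28- or 35-day spacing (28, 35, 28, 28).
The pattern: 2nd Wednesday of the month.
2nd Wednesday of April 2021: Apr 14 2021.
May 2021 — 2nd Wednesday is May 12 2021.
2nd Wednesday of June 2021: Jun 9 2021.

Apr 14 2021, May 12 2021, Jun 9 2021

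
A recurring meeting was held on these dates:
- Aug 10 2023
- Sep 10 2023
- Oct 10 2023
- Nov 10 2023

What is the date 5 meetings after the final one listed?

The day-of-month is always 10 (31, 30, 31 days between events).
So this recurs on the 10th of each month.
Next: December 2023 → Dec 10 2023.
January 2024: Jan 10 2024.
Next: February 2024 → Feb 10 2024.
Next: March 2024 → Mar 10 2024.
April 2024: Apr 10 2024.

Apr 10 2024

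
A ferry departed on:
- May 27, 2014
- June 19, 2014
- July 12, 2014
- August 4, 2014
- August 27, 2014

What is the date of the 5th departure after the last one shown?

December 20, 2014

Gaps between consecutive events: 23, 23, 23, 23 days — a constant 23-day interval.
August 27, 2014 + 23 days = September 19, 2014.
September 19, 2014 + 23 days = October 12, 2014.
October 12, 2014 + 23 days = November 4, 2014.
November 4, 2014 + 23 days = November 27, 2014.
November 27, 2014 + 23 days = December 20, 2014.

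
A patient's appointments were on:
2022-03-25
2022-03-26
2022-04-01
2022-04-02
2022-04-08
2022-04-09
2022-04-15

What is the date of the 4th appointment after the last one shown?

2022-04-29

The gap pattern 1, 6, 1, 6, 1, 6 repeats every 2 events.
These are the Fridays and Saturdays of each week.
The following Saturday is 2022-04-16.
The following Friday is 2022-04-22.
The following Saturday is 2022-04-23.
Next Friday: 2022-04-29.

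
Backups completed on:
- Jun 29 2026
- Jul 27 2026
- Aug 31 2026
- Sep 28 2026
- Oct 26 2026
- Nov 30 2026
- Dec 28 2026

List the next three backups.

Jan 25 2027, Feb 22 2027, Mar 29 2027

These are Mondays with 28, 35, 28, 28, 35, 28-day gaps.
Each is the final Monday of its month — Jun 29 2026 is past the 28th, so '4th Monday' doesn't fit.
January 2027 ends with Monday Jan 25 2027.
Last Monday of February 2027: Feb 22 2027.
Last Monday of March 2027: Mar 29 2027.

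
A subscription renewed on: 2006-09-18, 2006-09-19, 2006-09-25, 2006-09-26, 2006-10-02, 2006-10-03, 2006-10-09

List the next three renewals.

Gaps: 1, 6, 1, 6, 1, 6 days — not constant, but cyclic with period 2.
The events fall on every Monday and Tuesday.
Next Tuesday: 2006-10-10.
The following Monday is 2006-10-16.
Next Tuesday: 2006-10-17.

2006-10-10, 2006-10-16, 2006-10-17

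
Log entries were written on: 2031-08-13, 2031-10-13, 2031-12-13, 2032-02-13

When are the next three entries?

2032-04-13, 2032-06-13, 2032-08-13

Each date is the 13th; the gaps (61, 61, 62) track the month lengths.
The rule is the 13th of every 2 months.
Next: April 2032 → 2032-04-13.
June 2032: 2032-06-13.
Next: August 2032 → 2032-08-13.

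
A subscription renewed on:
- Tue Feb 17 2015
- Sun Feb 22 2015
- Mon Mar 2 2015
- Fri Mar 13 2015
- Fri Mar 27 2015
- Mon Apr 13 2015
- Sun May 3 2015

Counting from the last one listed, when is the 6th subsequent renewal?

Gaps: 5, 8, 11, 14, 17, 20 days — each gap is 3 larger than the previous one.
Next gap: 23 days. Sun May 3 2015 + 23 days = Tue May 26 2015.
Next gap: 26 days. Tue May 26 2015 + 26 days = Sun Jun 21 2015.
Next gap: 29 days. Sun Jun 21 2015 + 29 days = Mon Jul 20 2015.
Next gap: 32 days. Mon Jul 20 2015 + 32 days = Fri Aug 21 2015.
Next gap: 35 days. Fri Aug 21 2015 + 35 days = Fri Sep 25 2015.
Next gap: 38 days. Fri Sep 25 2015 + 38 days = Mon Nov 2 2015.

Mon Nov 2 2015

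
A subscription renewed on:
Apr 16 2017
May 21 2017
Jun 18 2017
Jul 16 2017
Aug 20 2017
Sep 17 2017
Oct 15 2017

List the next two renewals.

Gaps: 35, 28, 28, 35, 28, 28 days — a mix of 28 and 35. Every date is a Sunday.
Each is the 3rd Sunday of its month.
3rd Sunday of November 2017: Nov 19 2017.
December 2017 — 3rd Sunday is Dec 17 2017.

Nov 19 2017, Dec 17 2017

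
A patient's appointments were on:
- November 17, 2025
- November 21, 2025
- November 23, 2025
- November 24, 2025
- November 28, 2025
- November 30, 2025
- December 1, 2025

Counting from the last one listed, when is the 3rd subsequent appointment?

The gap pattern 4, 2, 1, 4, 2, 1 repeats every 3 events.
These are the Mondays, Fridays and Sundays of each week.
Next Friday: December 5, 2025.
The following Sunday is December 7, 2025.
The following Monday is December 8, 2025.

December 8, 2025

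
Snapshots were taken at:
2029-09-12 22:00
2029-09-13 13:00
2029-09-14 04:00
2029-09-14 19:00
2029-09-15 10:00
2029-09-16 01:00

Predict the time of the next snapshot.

2029-09-16 16:00

Spacing: 15, 15, 15, 15, 15 h — constant 15 h.
2029-09-16 01:00 + 15 h = 2029-09-16 16:00.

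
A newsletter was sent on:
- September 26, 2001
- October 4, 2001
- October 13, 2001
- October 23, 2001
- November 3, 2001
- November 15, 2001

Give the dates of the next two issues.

Intervals are 8, 9, 10, 11, 12 days — an arithmetic progression with common difference 1.
Next gap: 13 days. November 15, 2001 + 13 days = November 28, 2001.
Next gap: 14 days. November 28, 2001 + 14 days = December 12, 2001.

November 28, 2001; December 12, 2001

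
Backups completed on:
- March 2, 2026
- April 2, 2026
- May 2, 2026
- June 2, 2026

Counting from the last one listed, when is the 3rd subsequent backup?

Gaps: 31, 30, 31 days — not constant. Every event is on the 2nd of the month.
Pattern: the 2nd of each month.
July 2026: July 2, 2026.
August 2026: August 2, 2026.
September 2026: September 2, 2026.

September 2, 2026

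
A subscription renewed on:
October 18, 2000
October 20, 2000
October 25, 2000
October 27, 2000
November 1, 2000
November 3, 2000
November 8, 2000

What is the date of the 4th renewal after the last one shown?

November 22, 2000

Gaps: 2, 5, 2, 5, 2, 5 days — not constant, but cyclic with period 2.
The events fall on every Wednesday and Friday.
The following Friday is November 10, 2000.
Next Wednesday: November 15, 2000.
The following Friday is November 17, 2000.
The following Wednesday is November 22, 2000.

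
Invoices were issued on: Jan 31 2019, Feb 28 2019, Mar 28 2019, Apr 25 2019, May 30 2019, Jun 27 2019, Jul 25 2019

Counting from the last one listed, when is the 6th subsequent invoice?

Jan 30 2020

Every date is a Thursday; gaps 28, 28, 28, 35, 28, 28 days.
Each is the last Thursday of its month (at least one falls on the 29th or later, ruling out '4th Thursday').
August 2019 ends with Thursday Aug 29 2019.
September 2019 ends with Thursday Sep 26 2019.
Last Thursday of October 2019: Oct 31 2019.
November 2019 ends with Thursday Nov 28 2019.
Last Thursday of December 2019: Dec 26 2019.
Last Thursday of January 2020: Jan 30 2020.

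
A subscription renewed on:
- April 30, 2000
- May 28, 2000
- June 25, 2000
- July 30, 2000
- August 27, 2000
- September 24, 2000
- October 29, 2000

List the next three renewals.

These are Sundays with 28, 28, 35, 28, 28, 35-day gaps.
Each is the final Sunday of its month — April 30, 2000 is past the 28th, so '4th Sunday' doesn't fit.
Last Sunday of November 2000: November 26, 2000.
December 2000 ends with Sunday December 31, 2000.
Last Sunday of January 2001: January 28, 2001.

November 26, 2000; December 31, 2000; January 28, 2001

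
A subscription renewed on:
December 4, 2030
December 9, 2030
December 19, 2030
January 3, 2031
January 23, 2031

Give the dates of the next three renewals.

February 17, 2031; March 19, 2031; April 23, 2031

Intervals are 5, 10, 15, 20 days — an arithmetic progression with common difference 5.
Next gap: 25 days. January 23, 2031 + 25 days = February 17, 2031.
Next gap: 30 days. February 17, 2031 + 30 days = March 19, 2031.
Next gap: 35 days. March 19, 2031 + 35 days = April 23, 2031.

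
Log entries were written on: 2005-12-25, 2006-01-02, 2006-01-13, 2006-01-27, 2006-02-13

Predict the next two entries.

2006-03-05, 2006-03-28

Gaps: 8, 11, 14, 17 days — each gap is 3 larger than the previous one.
Next gap: 20 days. 2006-02-13 + 20 days = 2006-03-05.
Next gap: 23 days. 2006-03-05 + 23 days = 2006-03-28.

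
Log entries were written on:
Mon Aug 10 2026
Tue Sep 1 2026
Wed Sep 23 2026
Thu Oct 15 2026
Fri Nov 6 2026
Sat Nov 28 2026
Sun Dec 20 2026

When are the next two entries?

Mon Jan 11 2027, Tue Feb 2 2027

Every event comes 22 days after the last (22, 22, 22, 22, 22, 22).
Sun Dec 20 2026 + 22 days = Mon Jan 11 2027.
Mon Jan 11 2027 + 22 days = Tue Feb 2 2027.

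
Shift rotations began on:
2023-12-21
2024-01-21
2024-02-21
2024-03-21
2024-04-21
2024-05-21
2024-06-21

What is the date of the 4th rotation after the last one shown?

2024-10-21

Each date is the 21st; the gaps (31, 31, 29, 31, 30, 31) track the month lengths.
The rule is the 21st of each month.
July 2024: 2024-07-21.
August 2024: 2024-08-21.
Next: September 2024 → 2024-09-21.
Next: October 2024 → 2024-10-21.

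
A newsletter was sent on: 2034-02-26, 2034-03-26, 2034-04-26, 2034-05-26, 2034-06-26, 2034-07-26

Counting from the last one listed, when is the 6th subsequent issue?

The day-of-month is always 26 (28, 31, 30, 31, 30 days between events).
So this recurs on the 26th of each month.
August 2034: 2034-08-26.
Next: September 2034 → 2034-09-26.
Next: October 2034 → 2034-10-26.
November 2034: 2034-11-26.
December 2034: 2034-12-26.
Next: January 2035 → 2035-01-26.

2035-01-26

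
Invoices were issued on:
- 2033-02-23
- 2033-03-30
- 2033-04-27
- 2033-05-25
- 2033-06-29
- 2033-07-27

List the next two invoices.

2033-08-31, 2033-09-28

All Wednesdays; the gaps (35, 28, 28, 35, 28) vary with month length.
This is the last Wednesday of each month.
Last Wednesday of August 2033: 2033-08-31.
Last Wednesday of September 2033: 2033-09-28.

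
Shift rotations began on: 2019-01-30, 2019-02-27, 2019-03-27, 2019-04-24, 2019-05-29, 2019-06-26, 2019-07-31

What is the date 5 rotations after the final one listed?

All Wednesdays; the gaps (28, 28, 28, 35, 28, 35) vary with month length.
This is the last Wednesday of each month.
Last Wednesday of August 2019: 2019-08-28.
September 2019 ends with Wednesday 2019-09-25.
Last Wednesday of October 2019: 2019-10-30.
Last Wednesday of November 2019: 2019-11-27.
Last Wednesday of December 2019: 2019-12-25.

2019-12-25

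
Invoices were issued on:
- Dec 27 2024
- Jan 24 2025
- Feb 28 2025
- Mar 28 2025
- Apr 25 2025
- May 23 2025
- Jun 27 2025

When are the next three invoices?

Jul 25 2025, Aug 22 2025, Sep 26 2025

Gaps: 28, 35, 28, 28, 28, 35 days — a mix of 28 and 35. Every date is a Friday.
Each is the 4th Friday of its month.
4th Friday of July 2025: Jul 25 2025.
4th Friday of August 2025: Aug 22 2025.
4th Friday of September 2025: Sep 26 2025.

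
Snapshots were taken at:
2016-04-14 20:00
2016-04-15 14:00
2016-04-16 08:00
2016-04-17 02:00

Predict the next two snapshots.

Gaps: 18, 18, 18 hours — each event is 18 hours after the previous one.
2016-04-17 02:00 + 18 h = 2016-04-17 20:00.
2016-04-17 20:00 + 18 h = 2016-04-18 14:00.

2016-04-17 20:00, 2016-04-18 14:00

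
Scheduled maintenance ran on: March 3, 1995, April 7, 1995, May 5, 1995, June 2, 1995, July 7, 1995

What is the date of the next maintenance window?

All dates are Fridays, 35, 28, 28, 35 days apart.
Specifically, the 1st Friday of each month.
1st Friday of August 1995: August 4, 1995.

August 4, 1995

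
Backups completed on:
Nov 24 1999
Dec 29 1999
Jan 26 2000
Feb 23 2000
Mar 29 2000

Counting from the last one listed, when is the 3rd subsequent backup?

Every date is a Wednesday; gaps 35, 28, 28, 35 days.
Each is the last Wednesday of its month (at least one falls on the 29th or later, ruling out '4th Wednesday').
Last Wednesday of April 2000: Apr 26 2000.
Last Wednesday of May 2000: May 31 2000.
June 2000 ends with Wednesday Jun 28 2000.

Jun 28 2000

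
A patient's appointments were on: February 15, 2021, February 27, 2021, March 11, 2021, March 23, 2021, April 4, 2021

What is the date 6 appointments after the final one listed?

June 15, 2021

Gaps between consecutive events: 12, 12, 12, 12 days — a constant 12-day interval.
April 4, 2021 + 12 days = April 16, 2021.
April 16, 2021 + 12 days = April 28, 2021.
April 28, 2021 + 12 days = May 10, 2021.
May 10, 2021 + 12 days = May 22, 2021.
May 22, 2021 + 12 days = June 3, 2021.
June 3, 2021 + 12 days = June 15, 2021.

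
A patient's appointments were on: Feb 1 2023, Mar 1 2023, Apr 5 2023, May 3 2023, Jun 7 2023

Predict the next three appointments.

Gaps: 28, 35, 28, 35 days — a mix of 28 and 35. Every date is a Wednesday.
Each is the 1st Wednesday of its month.
July 2023 — 1st Wednesday is Jul 5 2023.
August 2023 — 1st Wednesday is Aug 2 2023.
September 2023 — 1st Wednesday is Sep 6 2023.

Jul 5 2023, Aug 2 2023, Sep 6 2023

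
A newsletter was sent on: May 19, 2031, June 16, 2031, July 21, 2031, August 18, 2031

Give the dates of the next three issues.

September 15, 2031; October 20, 2031; November 17, 2031

All dates are Mondays, 28, 35, 28 days apart.
Specifically, the 3rd Monday of each month.
3rd Monday of September 2031: September 15, 2031.
October 2031 — 3rd Monday is October 20, 2031.
November 2031 — 3rd Monday is November 17, 2031.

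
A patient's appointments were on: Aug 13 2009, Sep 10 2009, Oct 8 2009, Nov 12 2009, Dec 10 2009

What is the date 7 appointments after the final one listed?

These are Thursdays at 28- or 35-day spacing (28, 28, 35, 28).
The pattern: 2nd Thursday of the month.
2nd Thursday of January 2010: Jan 14 2010.
February 2010 — 2nd Thursday is Feb 11 2010.
March 2010 — 2nd Thursday is Mar 11 2010.
2nd Thursday of April 2010: Apr 8 2010.
2nd Thursday of May 2010: May 13 2010.
2nd Thursday of June 2010: Jun 10 2010.
July 2010 — 2nd Thursday is Jul 8 2010.

Jul 8 2010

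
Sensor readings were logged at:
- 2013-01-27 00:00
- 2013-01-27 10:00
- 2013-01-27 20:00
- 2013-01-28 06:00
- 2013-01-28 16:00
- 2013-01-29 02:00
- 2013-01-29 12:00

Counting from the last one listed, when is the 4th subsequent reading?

2013-01-31 04:00

Gaps: 10, 10, 10, 10, 10, 10 hours — each event is 10 hours after the previous one.
2013-01-29 12:00 + 10 h = 2013-01-29 22:00.
2013-01-29 22:00 + 10 h = 2013-01-30 08:00.
2013-01-30 08:00 + 10 h = 2013-01-30 18:00.
2013-01-30 18:00 + 10 h = 2013-01-31 04:00.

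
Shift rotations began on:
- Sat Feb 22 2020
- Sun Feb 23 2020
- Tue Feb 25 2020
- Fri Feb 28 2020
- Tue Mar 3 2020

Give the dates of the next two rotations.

Sun Mar 8 2020, Sat Mar 14 2020

Intervals are 1, 2, 3, 4 days — an arithmetic progression with common difference 1.
Next gap: 5 days. Tue Mar 3 2020 + 5 days = Sun Mar 8 2020.
Next gap: 6 days. Sun Mar 8 2020 + 6 days = Sat Mar 14 2020.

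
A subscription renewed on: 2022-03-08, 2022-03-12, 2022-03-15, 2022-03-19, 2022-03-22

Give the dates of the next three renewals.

2022-03-26, 2022-03-29, 2022-04-02

Gaps: 4, 3, 4, 3 days — not constant, but cyclic with period 2.
The events fall on every Tuesday and Saturday.
The following Saturday is 2022-03-26.
Next Tuesday: 2022-03-29.
Next Saturday: 2022-04-02.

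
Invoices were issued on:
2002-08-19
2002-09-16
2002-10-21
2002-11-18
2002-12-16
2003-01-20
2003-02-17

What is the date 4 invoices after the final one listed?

These are Mondays at 28- or 35-day spacing (28, 35, 28, 28, 35, 28).
The pattern: 3rd Monday of the month.
3rd Monday of March 2003: 2003-03-17.
3rd Monday of April 2003: 2003-04-21.
3rd Monday of May 2003: 2003-05-19.
3rd Monday of June 2003: 2003-06-16.

2003-06-16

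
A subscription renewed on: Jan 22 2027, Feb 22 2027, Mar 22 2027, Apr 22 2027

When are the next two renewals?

May 22 2027, Jun 22 2027

Each date is the 22nd; the gaps (31, 28, 31) track the month lengths.
The rule is the 22nd of each month.
Next: May 2027 → May 22 2027.
Next: June 2027 → Jun 22 2027.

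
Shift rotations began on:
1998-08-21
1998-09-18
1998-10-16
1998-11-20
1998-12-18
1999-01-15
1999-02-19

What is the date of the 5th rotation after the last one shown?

These are Fridays at 28- or 35-day spacing (28, 28, 35, 28, 28, 35).
The pattern: 3rd Friday of the month.
3rd Friday of March 1999: 1999-03-19.
3rd Friday of April 1999: 1999-04-16.
May 1999 — 3rd Friday is 1999-05-21.
June 1999 — 3rd Friday is 1999-06-18.
July 1999 — 3rd Friday is 1999-07-16.

1999-07-16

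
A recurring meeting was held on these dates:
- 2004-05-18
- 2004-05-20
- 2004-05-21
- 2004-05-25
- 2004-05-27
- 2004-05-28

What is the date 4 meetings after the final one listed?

2004-06-08

The gap pattern 2, 1, 4, 2, 1 repeats every 3 events.
These are the Tuesdays, Thursdays and Fridays of each week.
The following Tuesday is 2004-06-01.
The following Thursday is 2004-06-03.
Next Friday: 2004-06-04.
The following Tuesday is 2004-06-08.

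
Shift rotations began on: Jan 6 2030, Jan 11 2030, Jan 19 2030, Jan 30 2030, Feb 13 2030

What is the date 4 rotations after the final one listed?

Intervals are 5, 8, 11, 14 days — an arithmetic progression with common difference 3.
Next gap: 17 days. Feb 13 2030 + 17 days = Mar 2 2030.
Next gap: 20 days. Mar 2 2030 + 20 days = Mar 22 2030.
Next gap: 23 days. Mar 22 2030 + 23 days = Apr 14 2030.
Next gap: 26 days. Apr 14 2030 + 26 days = May 10 2030.

May 10 2030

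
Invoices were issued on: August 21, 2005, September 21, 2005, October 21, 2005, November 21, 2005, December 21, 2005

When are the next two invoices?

January 21, 2006; February 21, 2006

Gaps: 31, 30, 31, 30 days — not constant. Every event is on the 21st of the month.
Pattern: the 21st of each month.
Next: January 2006 → January 21, 2006.
February 2006: February 21, 2006.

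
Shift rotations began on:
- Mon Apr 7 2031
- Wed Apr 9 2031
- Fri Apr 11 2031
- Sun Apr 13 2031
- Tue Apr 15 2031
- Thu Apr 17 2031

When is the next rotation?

Gaps between consecutive events: 2, 2, 2, 2, 2 days — a constant 2-day interval.
Thu Apr 17 2031 + 2 days = Sat Apr 19 2031.

Sat Apr 19 2031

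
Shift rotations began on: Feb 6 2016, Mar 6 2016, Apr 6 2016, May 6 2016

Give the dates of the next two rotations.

Jun 6 2016, Jul 6 2016

The day-of-month is always 6 (29, 31, 30 days between events).
So this recurs on the 6th of each month.
June 2016: Jun 6 2016.
Next: July 2016 → Jul 6 2016.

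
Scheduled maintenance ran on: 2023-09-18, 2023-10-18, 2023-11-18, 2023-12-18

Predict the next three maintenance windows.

2024-01-18, 2024-02-18, 2024-03-18

The day-of-month is always 18 (30, 31, 30 days between events).
So this recurs on the 18th of each month.
Next: January 2024 → 2024-01-18.
February 2024: 2024-02-18.
March 2024: 2024-03-18.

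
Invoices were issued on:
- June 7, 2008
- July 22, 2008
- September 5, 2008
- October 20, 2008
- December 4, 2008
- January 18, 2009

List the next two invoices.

March 4, 2009; April 18, 2009

The spacing is 45, 45, 45, 45, 45 days — always 45 days.
January 18, 2009 + 45 days = March 4, 2009.
March 4, 2009 + 45 days = April 18, 2009.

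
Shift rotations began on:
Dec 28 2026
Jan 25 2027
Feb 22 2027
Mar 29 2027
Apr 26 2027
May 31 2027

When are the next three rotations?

Jun 28 2027, Jul 26 2027, Aug 30 2027

Every date is a Monday; gaps 28, 28, 35, 28, 35 days.
Each is the last Monday of its month (at least one falls on the 29th or later, ruling out '4th Monday').
June 2027 ends with Monday Jun 28 2027.
Last Monday of July 2027: Jul 26 2027.
Last Monday of August 2027: Aug 30 2027.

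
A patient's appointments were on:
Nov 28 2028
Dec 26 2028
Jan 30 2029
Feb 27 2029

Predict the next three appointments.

Every date is a Tuesday; gaps 28, 35, 28 days.
Each is the last Tuesday of its month (at least one falls on the 29th or later, ruling out '4th Tuesday').
March 2029 ends with Tuesday Mar 27 2029.
Last Tuesday of April 2029: Apr 24 2029.
Last Tuesday of May 2029: May 29 2029.

Mar 27 2029, Apr 24 2029, May 29 2029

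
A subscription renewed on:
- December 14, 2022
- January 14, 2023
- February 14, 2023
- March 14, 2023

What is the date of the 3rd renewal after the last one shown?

Gaps: 31, 31, 28 days — not constant. Every event is on the 14th of the month.
Pattern: the 14th of each month.
April 2023: April 14, 2023.
Next: May 2023 → May 14, 2023.
Next: June 2023 → June 14, 2023.

June 14, 2023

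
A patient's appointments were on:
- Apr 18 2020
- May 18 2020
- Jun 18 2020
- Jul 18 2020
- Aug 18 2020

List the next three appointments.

Sep 18 2020, Oct 18 2020, Nov 18 2020

Each date is the 18th; the gaps (30, 31, 30, 31) track the month lengths.
The rule is the 18th of each month.
Next: September 2020 → Sep 18 2020.
Next: October 2020 → Oct 18 2020.
November 2020: Nov 18 2020.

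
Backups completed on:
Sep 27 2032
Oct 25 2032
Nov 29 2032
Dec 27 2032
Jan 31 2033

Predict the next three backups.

Feb 28 2033, Mar 28 2033, Apr 25 2033

These are Mondays with 28, 35, 28, 35-day gaps.
Each is the final Monday of its month — Nov 29 2032 is past the 28th, so '4th Monday' doesn't fit.
February 2033 ends with Monday Feb 28 2033.
March 2033 ends with Monday Mar 28 2033.
Last Monday of April 2033: Apr 25 2033.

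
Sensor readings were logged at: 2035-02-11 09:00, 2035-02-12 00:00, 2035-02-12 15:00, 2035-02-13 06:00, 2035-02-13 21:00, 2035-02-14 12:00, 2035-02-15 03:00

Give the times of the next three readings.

The interval is a steady 15 hours (15, 15, 15, 15, 15, 15).
2035-02-15 03:00 + 15 h = 2035-02-15 18:00.
2035-02-15 18:00 + 15 h = 2035-02-16 09:00.
2035-02-16 09:00 + 15 h = 2035-02-17 00:00.

2035-02-15 18:00, 2035-02-16 09:00, 2035-02-17 00:00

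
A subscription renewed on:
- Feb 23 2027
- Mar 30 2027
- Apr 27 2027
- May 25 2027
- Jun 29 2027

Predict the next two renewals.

Jul 27 2027, Aug 31 2027

These are Tuesdays with 35, 28, 28, 35-day gaps.
Each is the final Tuesday of its month — Mar 30 2027 is past the 28th, so '4th Tuesday' doesn't fit.
Last Tuesday of July 2027: Jul 27 2027.
Last Tuesday of August 2027: Aug 31 2027.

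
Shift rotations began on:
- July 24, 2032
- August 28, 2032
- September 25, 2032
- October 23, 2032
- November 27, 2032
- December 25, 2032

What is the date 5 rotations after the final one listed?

All dates are Saturdays, 35, 28, 28, 35, 28 days apart.
Specifically, the 4th Saturday of each month.
January 2033 — 4th Saturday is January 22, 2033.
February 2033 — 4th Saturday is February 26, 2033.
4th Saturday of March 2033: March 26, 2033.
April 2033 — 4th Saturday is April 23, 2033.
4th Saturday of May 2033: May 28, 2033.

May 28, 2033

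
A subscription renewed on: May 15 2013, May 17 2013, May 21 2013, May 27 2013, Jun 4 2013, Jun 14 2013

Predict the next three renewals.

Jun 26 2013, Jul 10 2013, Jul 26 2013

Gaps: 2, 4, 6, 8, 10 days — each gap is 2 larger than the previous one.
Next gap: 12 days. Jun 14 2013 + 12 days = Jun 26 2013.
Next gap: 14 days. Jun 26 2013 + 14 days = Jul 10 2013.
Next gap: 16 days. Jul 10 2013 + 16 days = Jul 26 2013.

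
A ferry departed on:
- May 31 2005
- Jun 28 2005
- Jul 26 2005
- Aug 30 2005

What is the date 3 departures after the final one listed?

Every date is a Tuesday; gaps 28, 28, 35 days.
Each is the last Tuesday of its month (at least one falls on the 29th or later, ruling out '4th Tuesday').
September 2005 ends with Tuesday Sep 27 2005.
Last Tuesday of October 2005: Oct 25 2005.
November 2005 ends with Tuesday Nov 29 2005.

Nov 29 2005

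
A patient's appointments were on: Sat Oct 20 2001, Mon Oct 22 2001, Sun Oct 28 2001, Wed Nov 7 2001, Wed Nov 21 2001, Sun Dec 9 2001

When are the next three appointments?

Mon Dec 31 2001, Sat Jan 26 2002, Mon Feb 25 2002

Gaps: 2, 6, 10, 14, 18 days — each gap is 4 larger than the previous one.
Next gap: 22 days. Sun Dec 9 2001 + 22 days = Mon Dec 31 2001.
Next gap: 26 days. Mon Dec 31 2001 + 26 days = Sat Jan 26 2002.
Next gap: 30 days. Sat Jan 26 2002 + 30 days = Mon Feb 25 2002.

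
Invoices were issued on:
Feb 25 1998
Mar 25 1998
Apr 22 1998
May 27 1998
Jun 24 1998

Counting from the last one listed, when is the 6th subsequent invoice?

All dates are Wednesdays, 28, 28, 35, 28 days apart.
Specifically, the 4th Wednesday of each month.
July 1998 — 4th Wednesday is Jul 22 1998.
4th Wednesday of August 1998: Aug 26 1998.
4th Wednesday of September 1998: Sep 23 1998.
October 1998 — 4th Wednesday is Oct 28 1998.
November 1998 — 4th Wednesday is Nov 25 1998.
December 1998 — 4th Wednesday is Dec 23 1998.

Dec 23 1998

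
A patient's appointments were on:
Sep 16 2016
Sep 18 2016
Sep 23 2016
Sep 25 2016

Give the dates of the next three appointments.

Gaps: 2, 5, 2 days — not constant, but cyclic with period 2.
The events fall on every Friday and Sunday.
The following Friday is Sep 30 2016.
Next Sunday: Oct 2 2016.
The following Friday is Oct 7 2016.

Sep 30 2016, Oct 2 2016, Oct 7 2016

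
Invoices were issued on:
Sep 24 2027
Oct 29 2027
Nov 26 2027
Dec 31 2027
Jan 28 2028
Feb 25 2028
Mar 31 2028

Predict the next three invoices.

Apr 28 2028, May 26 2028, Jun 30 2028

All Fridays; the gaps (35, 28, 35, 28, 28, 35) vary with month length.
This is the last Friday of each month.
April 2028 ends with Friday Apr 28 2028.
Last Friday of May 2028: May 26 2028.
June 2028 ends with Friday Jun 30 2028.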